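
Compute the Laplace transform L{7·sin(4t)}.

L{sin(ωt)} = ω/(s² + ω²), so L{sin(4t)} = 4/(s² + 16). Then L{7·sin(4t)} = 7·4/(s² + 16) = 28/(s² + 16)

Final answer: 28/(s² + 16)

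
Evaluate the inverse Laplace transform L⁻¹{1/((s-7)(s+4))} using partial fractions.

Decompose: A/(s-7) + B/(s+4). A = 1/11, B = -1/11. f(t) = (e^(7t) - e^(-4t))/11

Final answer: (e^(7t) - e^(-4t))/11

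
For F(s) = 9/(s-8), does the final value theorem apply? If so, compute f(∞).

sF(s) = 9s/(s-8) has a pole at s = 8 in the right half-plane. Theorem does NOT apply (unstable system; f(t) = 9·e^(8t) grows without bound).

Final answer: Not applicable (unstable)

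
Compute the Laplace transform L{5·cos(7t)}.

L{cos(ωt)} = s/(s² + ω²), so L{cos(7t)} = s/(s² + 49). Then L{5·cos(7t)} = 5·s/(s² + 49) = 5s/(s² + 49)

Final answer: 5s/(s² + 49)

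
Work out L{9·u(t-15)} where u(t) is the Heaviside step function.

L{u(t-a)} = e^(-as)/s. Here a=15, so L{u(t-15)} = e^(-15s)/s, and L{9·u(t-15)} = 9·e^(-15s)/s

Final answer: 9·e^(-15s)/s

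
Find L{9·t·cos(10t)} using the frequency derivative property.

L{cos(10t)} = s/(s² + 100). Derivative: d/ds[s/(s² + 100)] = [(s² + 100) - s·2s]/(s² + 100)² = (100 - s²)/(s² + 100)². So L{t·cos(10t)} = -F'(s) = (s² - 100)/(s² + 100)². Then L{9·t·cos(10t)} = 9·(s² - 100)/(s² + 100)²

Final answer: 9·(s² - 100)/(s² + 100)²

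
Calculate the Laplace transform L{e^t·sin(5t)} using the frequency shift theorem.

Frequency shift: L{e^(at)f(t)} = F(s-a). L{e^t·sin(5t)} = 5/((s-1)² + 25)

Final answer: 5/((s-1)² + 25)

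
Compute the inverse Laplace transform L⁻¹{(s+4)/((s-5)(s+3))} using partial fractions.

Using partial fractions, f(t) = (9e^(5t) - e^(-3t))/8

Final answer: (9e^(5t) - e^(-3t))/8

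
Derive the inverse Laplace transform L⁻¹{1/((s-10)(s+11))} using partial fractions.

Decompose: A/(s-10) + B/(s+11). A = 1/21, B = -1/21. f(t) = (e^(10t) - e^(-11t))/21

Final answer: (e^(10t) - e^(-11t))/21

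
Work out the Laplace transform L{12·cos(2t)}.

L{cos(ωt)} = s/(s² + ω²), so L{cos(2t)} = s/(s² + 4). Then L{12·cos(2t)} = 12·s/(s² + 4) = 12s/(s² + 4)

Final answer: 12s/(s² + 4)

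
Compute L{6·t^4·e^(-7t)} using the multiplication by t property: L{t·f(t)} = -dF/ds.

Using L{t^n·e^(at)} = n!/(s-a)^(n+1), L{t^4·e^(-7t)} = 24/(s+7)^5, so L{6·t^4·e^(-7t)} = 6·24/(s+7)^5 = 144/(s+7)^5

Final answer: 144/(s+7)^5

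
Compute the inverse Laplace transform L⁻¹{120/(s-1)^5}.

L⁻¹{n!/(s-a)^(n+1)} = t^n·e^(at) with n=4, a=1. So L⁻¹{24/(s-1)^5} = t^4·e^t, and L⁻¹{120/(s-1)^5} = (120/24)·t^4·e^t = 5·t^4·e^t

Final answer: 5·t^4·e^t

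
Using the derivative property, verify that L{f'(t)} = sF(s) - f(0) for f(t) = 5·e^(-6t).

f'(t) = -30e^(-6t). Direct: L{f'(t)} = -30/(s+6). Property: s·5/(s+6) - 5 = (5s - 5(s+6))/(s+6) = -30/(s+6). ✓

Final answer: -30/(s+6)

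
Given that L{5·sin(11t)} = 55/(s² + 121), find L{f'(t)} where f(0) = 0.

L{f'(t)} = s·F(s) - f(0) = s·55/(s² + 121) - 0 = 55s/(s² + 121)

Final answer: 55s/(s² + 121)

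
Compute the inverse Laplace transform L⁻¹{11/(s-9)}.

L⁻¹{1/(s-a)} = e^(at), so L⁻¹{1/(s-9)} = e^(9t), and L⁻¹{11/(s-9)} = 11·e^(9t)

Final answer: 11·e^(9t)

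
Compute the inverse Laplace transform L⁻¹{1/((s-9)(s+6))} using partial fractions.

Decompose: A/(s-9) + B/(s+6). A = 1/15, B = -1/15. f(t) = (e^(9t) - e^(-6t))/15

Final answer: (e^(9t) - e^(-6t))/15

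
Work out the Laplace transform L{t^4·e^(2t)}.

L{t^n·e^(at)} = n!/(s-a)^(n+1), so L{t^4·e^(2t)} = 24/(s-2)^5

Final answer: 24/(s-2)^5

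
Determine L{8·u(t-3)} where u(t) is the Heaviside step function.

L{u(t-a)} = e^(-as)/s. Here a=3, so L{u(t-3)} = e^(-3s)/s, and L{8·u(t-3)} = 8·e^(-3s)/s

Final answer: 8·e^(-3s)/s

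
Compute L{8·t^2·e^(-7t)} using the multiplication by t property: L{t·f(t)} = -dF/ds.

Using L{t^n·e^(at)} = n!/(s-a)^(n+1), L{t^2·e^(-7t)} = 2/(s+7)^3, so L{8·t^2·e^(-7t)} = 8·2/(s+7)^3 = 16/(s+7)^3

Final answer: 16/(s+7)^3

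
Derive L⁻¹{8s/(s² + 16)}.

This is the form c·s/(s² + a²) with a = 4, c = 8. L⁻¹ = 8·cos(4t)

Final answer: 8·cos(4t)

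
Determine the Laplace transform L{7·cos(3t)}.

L{cos(ωt)} = s/(s² + ω²), so L{cos(3t)} = s/(s² + 9). Then L{7·cos(3t)} = 7·s/(s² + 9) = 7s/(s² + 9)

Final answer: 7s/(s² + 9)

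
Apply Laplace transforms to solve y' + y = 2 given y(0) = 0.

sY + Y = 2/s. Y = 2/(s(s+1)). Partial fractions: Y = 2/s - 2/(s+1)

Final answer: y(t) = 2(1 - e^(-t))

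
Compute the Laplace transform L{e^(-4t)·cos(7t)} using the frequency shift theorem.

Frequency shift: L{e^(at)f(t)} = F(s-a). L{e^(-4t)·cos(7t)} = (s+4)/((s+4)² + 49)

Final answer: (s+4)/((s+4)² + 49)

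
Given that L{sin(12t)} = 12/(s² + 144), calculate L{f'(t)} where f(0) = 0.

L{f'(t)} = s·F(s) - f(0) = s·12/(s² + 144) - 0 = 12s/(s² + 144)

Final answer: 12s/(s² + 144)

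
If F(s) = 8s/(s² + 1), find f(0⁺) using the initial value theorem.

f(0⁺) = lim_{s→∞} s·8s/(s² + 1) = lim_{s→∞} 8s²/(s² + 1) = 8

Final answer: 8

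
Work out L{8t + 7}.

L{8t + 7} = 8·L{t} + 7·L{1} = 8/s² + 7/s

Final answer: 8/s² + 7/s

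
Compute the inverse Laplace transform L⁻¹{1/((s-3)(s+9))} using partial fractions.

Decompose: A/(s-3) + B/(s+9). A = 1/12, B = -1/12. f(t) = (e^(3t) - e^(-9t))/12

Final answer: (e^(3t) - e^(-9t))/12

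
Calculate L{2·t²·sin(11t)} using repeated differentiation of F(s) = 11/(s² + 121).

F(s) = 11/(s² + 121). F'(s) = -22s/(s² + 121)². F''(s) = -22(121 - 3s²)/(s² + 121)³ = (66s² - 2662)/(s² + 121)³. So L{t²·sin(11t)} = (-1)² F''(s) = (66s² - 2662)/(s² + 121)³. Then L{2·t²·sin(11t)} = 2·(66s² - 2662)/(s² + 121)³ = (132s² - 5324)/(s² + 121)³

Final answer: (132s² - 5324)/(s² + 121)³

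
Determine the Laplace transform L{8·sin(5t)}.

L{sin(ωt)} = ω/(s² + ω²), so L{sin(5t)} = 5/(s² + 25). Then L{8·sin(5t)} = 8·5/(s² + 25) = 40/(s² + 25)

Final answer: 40/(s² + 25)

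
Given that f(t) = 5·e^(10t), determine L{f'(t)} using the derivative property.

f(0) = 5, F(s) = 5/(s-10). L{f'(t)} = s·F(s) - f(0) = 5s/(s-10) - 5 = (5s - 5(s-10))/(s-10) = 50/(s-10)

Final answer: 50/(s-10)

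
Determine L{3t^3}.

L{t^n} = n!/s^(n+1). So L{3t^3} = 3·3!/s^4 = 18/s^4

Final answer: 18/s^4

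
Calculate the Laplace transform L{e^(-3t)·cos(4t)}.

L{e^(at)·cos(ωt)} = (s-a)/((s-a)² + ω²), so L{e^(-3t)·cos(4t)} = (s+3)/((s+3)² + 16)

Final answer: (s+3)/((s+3)² + 16)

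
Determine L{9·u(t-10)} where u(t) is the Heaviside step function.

L{u(t-a)} = e^(-as)/s. Here a=10, so L{u(t-10)} = e^(-10s)/s, and L{9·u(t-10)} = 9·e^(-10s)/s

Final answer: 9·e^(-10s)/s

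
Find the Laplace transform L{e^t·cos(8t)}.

L{e^(at)·cos(ωt)} = (s-a)/((s-a)² + ω²), so L{e^t·cos(8t)} = (s-1)/((s-1)² + 64)

Final answer: (s-1)/((s-1)² + 64)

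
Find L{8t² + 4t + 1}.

L{8t² + 4t + 1} = 8·2/s³ + 4/s² + 1/s = 16/s³ + 4/s² + 1/s

Final answer: 16/s³ + 4/s² + 1/s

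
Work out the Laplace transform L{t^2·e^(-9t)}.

L{t^n·e^(at)} = n!/(s-a)^(n+1), so L{t^2·e^(-9t)} = 2/(s+9)^3

Final answer: 2/(s+9)^3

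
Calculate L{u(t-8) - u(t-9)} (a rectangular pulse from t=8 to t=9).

L{u(t-a)} = e^(-as)/s. L{u(t-8) - u(t-9)} = (e^(-8s) - e^(-9s))/s

Final answer: (e^(-8s) - e^(-9s))/s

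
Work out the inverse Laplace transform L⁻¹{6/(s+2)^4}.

L⁻¹{n!/(s-a)^(n+1)} = t^n·e^(at), so L⁻¹{6/(s+2)^4} = t^3·e^(-2t)

Final answer: t^3·e^(-2t)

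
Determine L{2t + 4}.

L{2t + 4} = 2·L{t} + 4·L{1} = 2/s² + 4/s

Final answer: 2/s² + 4/s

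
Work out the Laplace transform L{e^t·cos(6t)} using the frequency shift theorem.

Frequency shift: L{e^(at)f(t)} = F(s-a). L{e^t·cos(6t)} = (s-1)/((s-1)² + 36)

Final answer: (s-1)/((s-1)² + 36)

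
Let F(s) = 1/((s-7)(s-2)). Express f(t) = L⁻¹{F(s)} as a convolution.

1/((s-7)(s-2)) = (1/(s-7))·(1/(s-2)) = L{e^(7t)}·L{e^(2t)}. So f(t) = e^(7t)*e^(2t) = ∫₀ᵗ e^(7τ)·e^(2(t-τ)) dτ

Final answer: ∫₀ᵗ e^(7τ)·e^(2(t-τ)) dτ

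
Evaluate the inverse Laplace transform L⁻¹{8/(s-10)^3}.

L⁻¹{n!/(s-a)^(n+1)} = t^n·e^(at) with n=2, a=10. So L⁻¹{2/(s-10)^3} = t^2·e^(10t), and L⁻¹{8/(s-10)^3} = (8/2)·t^2·e^(10t) = 4·t^2·e^(10t)

Final answer: 4·t^2·e^(10t)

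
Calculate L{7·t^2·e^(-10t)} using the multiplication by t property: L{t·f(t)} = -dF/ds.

Using L{t^n·e^(at)} = n!/(s-a)^(n+1), L{t^2·e^(-10t)} = 2/(s+10)^3, so L{7·t^2·e^(-10t)} = 7·2/(s+10)^3 = 14/(s+10)^3

Final answer: 14/(s+10)^3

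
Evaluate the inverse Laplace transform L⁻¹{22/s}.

L⁻¹{c/s} = c, so L⁻¹{22/s} = 22

Final answer: 22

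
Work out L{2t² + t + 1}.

L{2t² + t + 1} = 2·2/s³ + 1/s² + 1/s = 4/s³ + 1/s² + 1/s

Final answer: 4/s³ + 1/s² + 1/s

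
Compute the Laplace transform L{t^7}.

L{t^n} = n!/s^(n+1), so L{t^7} = 5040/s^8

Final answer: 5040/s^8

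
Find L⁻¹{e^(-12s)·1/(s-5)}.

L⁻¹{1/(s-5)} = e^(5t). By the time shift theorem, L⁻¹{e^(-as)F(s)} = u(t-a)f(t-a) with a=12, so L⁻¹{e^(-12s)·1/(s-5)} = u(t-12)·e^(5(t-12))

Final answer: u(t-12)·e^(5(t-12))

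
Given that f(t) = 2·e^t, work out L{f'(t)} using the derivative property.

f(0) = 2, F(s) = 2/(s-1). L{f'(t)} = s·F(s) - f(0) = 2s/(s-1) - 2 = (2s - 2(s-1))/(s-1) = 2/(s-1)

Final answer: 2/(s-1)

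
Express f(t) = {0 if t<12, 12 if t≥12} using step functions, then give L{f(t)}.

f(t) = 12·u(t-12). L{u(t-12)} = e^(-12s)/s, so L{f(t)} = 12·e^(-12s)/s

Final answer: 12·e^(-12s)/s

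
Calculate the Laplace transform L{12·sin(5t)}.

L{sin(ωt)} = ω/(s² + ω²), so L{sin(5t)} = 5/(s² + 25). Then L{12·sin(5t)} = 12·5/(s² + 25) = 60/(s² + 25)

Final answer: 60/(s² + 25)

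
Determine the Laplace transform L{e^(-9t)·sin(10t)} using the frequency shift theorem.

Frequency shift: L{e^(at)f(t)} = F(s-a). L{e^(-9t)·sin(10t)} = 10/((s+9)² + 100)

Final answer: 10/((s+9)² + 100)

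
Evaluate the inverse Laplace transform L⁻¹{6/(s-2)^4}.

L⁻¹{n!/(s-a)^(n+1)} = t^n·e^(at), so L⁻¹{6/(s-2)^4} = t^3·e^(2t)

Final answer: t^3·e^(2t)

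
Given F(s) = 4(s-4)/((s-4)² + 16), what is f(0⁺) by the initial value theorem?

f(0⁺) = lim_{s→∞} sF(s) = lim_{s→∞} 4s(s-4)/((s-4)² + 16) = 4

Final answer: 4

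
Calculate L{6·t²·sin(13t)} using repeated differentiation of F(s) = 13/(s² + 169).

F(s) = 13/(s² + 169). F'(s) = -26s/(s² + 169)². F''(s) = -26(169 - 3s²)/(s² + 169)³ = (78s² - 4394)/(s² + 169)³. So L{t²·sin(13t)} = (-1)² F''(s) = (78s² - 4394)/(s² + 169)³. Then L{6·t²·sin(13t)} = 6·(78s² - 4394)/(s² + 169)³ = (468s² - 26364)/(s² + 169)³

Final answer: (468s² - 26364)/(s² + 169)³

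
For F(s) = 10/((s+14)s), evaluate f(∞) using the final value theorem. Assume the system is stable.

f(∞) = lim_{s→0} sF(s) = lim_{s→0} 10/(s+14) = 5/7

Final answer: 5/7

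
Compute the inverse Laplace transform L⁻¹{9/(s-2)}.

L⁻¹{1/(s-a)} = e^(at), so L⁻¹{1/(s-2)} = e^(2t), and L⁻¹{9/(s-2)} = 9·e^(2t)

Final answer: 9·e^(2t)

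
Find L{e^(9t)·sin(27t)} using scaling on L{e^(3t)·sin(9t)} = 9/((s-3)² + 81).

Scaling with a=3: L{e^(9t)·sin(27t)} = (1/3) · 9/((s/3-3)² + 81). Simplifying: 27/((s-9)² + 729)

Final answer: 27/((s-9)² + 729)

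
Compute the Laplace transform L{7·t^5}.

L{t^n} = n!/s^(n+1), so L{t^5} = 120/s^6. Then L{7·t^5} = 7·120/s^6 = 840/s^6

Final answer: 840/s^6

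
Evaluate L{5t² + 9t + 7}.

L{5t² + 9t + 7} = 5·2/s³ + 9/s² + 7/s = 10/s³ + 9/s² + 7/s

Final answer: 10/s³ + 9/s² + 7/s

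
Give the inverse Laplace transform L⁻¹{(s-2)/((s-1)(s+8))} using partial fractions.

Using partial fractions, f(t) = (-e^t + 10e^(-8t))/9

Final answer: (-e^t + 10e^(-8t))/9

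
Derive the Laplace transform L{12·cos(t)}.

L{cos(ωt)} = s/(s² + ω²), so L{cos(t)} = s/(s² + 1). Then L{12·cos(t)} = 12·s/(s² + 1) = 12s/(s² + 1)

Final answer: 12s/(s² + 1)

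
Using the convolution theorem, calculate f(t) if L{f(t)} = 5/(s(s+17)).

5/(s(s+17)) = (5/s)·(1/(s+17)) = L{5}·L{e^(-17t)}. By convolution, f(t) = 5*e^(-17t) = ∫₀ᵗ 5·e^(-17τ) dτ = 5·(1 - e^(-17t))/17

Final answer: 5·(1 - e^(-17t))/17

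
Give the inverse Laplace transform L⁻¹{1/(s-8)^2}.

L⁻¹{n!/(s-a)^(n+1)} = t^n·e^(at), so L⁻¹{1/(s-8)^2} = t·e^(8t)

Final answer: t·e^(8t)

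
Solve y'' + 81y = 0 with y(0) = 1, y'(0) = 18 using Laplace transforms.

L{y''} + 81L{y} = 0. s²Y - s - 18 + 81Y = 0. Y(s² + 81) = s + 18. Y = (s + 18)/(s² + 81). Inverting: y(t) = cos(9t) + 2sin(9t)

Final answer: y(t) = cos(9t) + 2sin(9t)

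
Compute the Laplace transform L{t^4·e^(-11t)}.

L{t^n·e^(at)} = n!/(s-a)^(n+1), so L{t^4·e^(-11t)} = 24/(s+11)^5

Final answer: 24/(s+11)^5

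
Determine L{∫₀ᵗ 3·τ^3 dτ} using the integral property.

L{∫₀ᵗ f(τ)dτ} = F(s)/s with f(t) = 3t^3. F(s) = 18/s^4, so L{∫₀ᵗ 3·τ^3 dτ} = (18/s^4)/s = 18/s^5. (Check: ∫₀ᵗ 3·τ^3 dτ = 3t^4/4.)

Final answer: 18/s^5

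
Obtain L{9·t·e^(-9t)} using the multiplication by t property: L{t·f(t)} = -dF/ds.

Using L{t^n·e^(at)} = n!/(s-a)^(n+1), L{t·e^(-9t)} = 1/(s+9)^2, so L{9·t·e^(-9t)} = 9·1/(s+9)^2 = 9/(s+9)^2

Final answer: 9/(s+9)^2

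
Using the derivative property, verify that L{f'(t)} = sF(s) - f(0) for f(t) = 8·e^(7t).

f'(t) = 56e^(7t). Direct: L{f'(t)} = 56/(s-7). Property: s·8/(s-7) - 8 = (8s - 8(s-7))/(s-7) = 56/(s-7). ✓

Final answer: 56/(s-7)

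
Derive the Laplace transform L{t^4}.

L{t^n} = n!/s^(n+1), so L{t^4} = 24/s^5

Final answer: 24/s^5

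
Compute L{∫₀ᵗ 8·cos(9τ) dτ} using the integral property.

L{∫₀ᵗ f(τ)dτ} = F(s)/s with F(s) = 8s/(s² + 81), so the result is (8s/(s² + 81))/s = 8/(s² + 81)

Final answer: 8/(s² + 81)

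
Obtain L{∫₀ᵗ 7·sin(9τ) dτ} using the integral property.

L{∫₀ᵗ f(τ)dτ} = F(s)/s with F(s) = 63/(s² + 81), so the result is (63/(s² + 81))/s = 63/(s(s² + 81))

Final answer: 63/(s(s² + 81))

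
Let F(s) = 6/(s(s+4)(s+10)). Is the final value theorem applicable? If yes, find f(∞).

Poles of sF(s) = 6/((s+4)(s+10)) are at s = -4 and s = -10, both in the left half-plane. Theorem applies. f(∞) = lim_{s→0} sF(s) = 6/(4·10) = 3/20

Final answer: 3/20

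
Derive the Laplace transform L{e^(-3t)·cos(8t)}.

L{e^(at)·cos(ωt)} = (s-a)/((s-a)² + ω²), so L{e^(-3t)·cos(8t)} = (s+3)/((s+3)² + 64)

Final answer: (s+3)/((s+3)² + 64)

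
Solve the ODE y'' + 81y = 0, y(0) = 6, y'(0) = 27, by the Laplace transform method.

L{y''} + 81L{y} = 0. s²Y - 6s - 27 + 81Y = 0. Y(s² + 81) = 6s + 27. Y = (6s + 27)/(s² + 81). Inverting: y(t) = 6cos(9t) + 3sin(9t)

Final answer: y(t) = 6cos(9t) + 3sin(9t)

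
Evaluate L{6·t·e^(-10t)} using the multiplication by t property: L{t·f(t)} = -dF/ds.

Using L{t^n·e^(at)} = n!/(s-a)^(n+1), L{t·e^(-10t)} = 1/(s+10)^2, so L{6·t·e^(-10t)} = 6·1/(s+10)^2 = 6/(s+10)^2

Final answer: 6/(s+10)^2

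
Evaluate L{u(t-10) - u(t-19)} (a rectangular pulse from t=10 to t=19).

L{u(t-a)} = e^(-as)/s. L{u(t-10) - u(t-19)} = (e^(-10s) - e^(-19s))/s

Final answer: (e^(-10s) - e^(-19s))/s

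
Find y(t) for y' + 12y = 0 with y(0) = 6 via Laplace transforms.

L{y'} + 12L{y} = 0. sY - 6 + 12Y = 0. Y(s+12) = 6. Y = 6/(s+12)

Final answer: y(t) = 6e^(-12t)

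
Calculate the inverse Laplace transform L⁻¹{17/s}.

L⁻¹{c/s} = c, so L⁻¹{17/s} = 17

Final answer: 17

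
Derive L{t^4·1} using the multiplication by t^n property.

L{1} = 1/s. d^1/ds^1[1/s] = -1/s². d^2/ds^2[1/s] = 2/s^3. d^3/ds^3[1/s] = -6/s^4. d^4/ds^4[1/s] = 24/s^5. So L{t^4} = (-1)^{4}·24/s^5 = 24/s^5

Final answer: 24/s^5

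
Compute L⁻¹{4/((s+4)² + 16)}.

Form: b/((s-a)² + b²) → e^(at)sin(bt). With a=-4, b=4

Final answer: e^(-4t)·sin(4t)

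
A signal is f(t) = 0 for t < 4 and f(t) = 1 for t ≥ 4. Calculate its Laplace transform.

f(t) = u(t-4). L{u(t-4)} = e^(-4s)/s, so L{f(t)} = e^(-4s)/s

Final answer: e^(-4s)/s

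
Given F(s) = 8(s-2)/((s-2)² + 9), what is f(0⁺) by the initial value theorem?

f(0⁺) = lim_{s→∞} sF(s) = lim_{s→∞} 8s(s-2)/((s-2)² + 9) = 8

Final answer: 8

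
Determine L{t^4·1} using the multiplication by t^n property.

L{1} = 1/s. d^1/ds^1[1/s] = -1/s². d^2/ds^2[1/s] = 2/s^3. d^3/ds^3[1/s] = -6/s^4. d^4/ds^4[1/s] = 24/s^5. So L{t^4} = (-1)^{4}·24/s^5 = 24/s^5

Final answer: 24/s^5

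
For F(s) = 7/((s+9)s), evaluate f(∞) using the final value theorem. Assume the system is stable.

f(∞) = lim_{s→0} sF(s) = lim_{s→0} 7/(s+9) = 7/9

Final answer: 7/9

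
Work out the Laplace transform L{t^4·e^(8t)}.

L{t^n·e^(at)} = n!/(s-a)^(n+1), so L{t^4·e^(8t)} = 24/(s-8)^5

Final answer: 24/(s-8)^5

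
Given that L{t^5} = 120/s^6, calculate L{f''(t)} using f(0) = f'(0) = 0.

L{f''(t)} = s²F(s) - sf(0) - f'(0) = s²·120/s^6 - 0 - 0 = 120/s^4

Final answer: 120/s^4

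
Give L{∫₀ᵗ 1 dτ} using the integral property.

L{∫₀ᵗ f(τ)dτ} = F(s)/s with f(t) = 1. F(s) = 1/s, so L{∫₀ᵗ 1 dτ} = (1/s)/s = 1/s². (Check: ∫₀ᵗ 1 dτ = t.)

Final answer: 1/s²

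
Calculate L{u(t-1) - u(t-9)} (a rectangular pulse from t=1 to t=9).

L{u(t-a)} = e^(-as)/s. L{u(t-1) - u(t-9)} = (e^(-s) - e^(-9s))/s

Final answer: (e^(-s) - e^(-9s))/s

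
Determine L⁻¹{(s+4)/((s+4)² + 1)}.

Using frequency shift: L⁻¹{(s-a)/((s-a)² + b²)} = e^(at)cos(bt). Here a=-4, b=1

Final answer: e^(-4t)·cos(t)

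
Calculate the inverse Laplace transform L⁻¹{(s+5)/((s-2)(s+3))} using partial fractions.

Using partial fractions, f(t) = (7e^(2t) - 2e^(-3t))/5

Final answer: (7e^(2t) - 2e^(-3t))/5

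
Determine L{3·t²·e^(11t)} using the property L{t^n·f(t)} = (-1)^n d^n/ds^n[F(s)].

L{e^(11t)} = 1/(s-11). d/ds[1/(s-11)] = -1/(s-11)². d²/ds²[1/(s-11)] = 2/(s-11)³. So L{t²·e^(11t)} = (-1)² · 2/(s-11)³ = 2/(s-11)³. Then L{3·t²·e^(11t)} = 3·2/(s-11)³ = 6/(s-11)³

Final answer: 6/(s-11)³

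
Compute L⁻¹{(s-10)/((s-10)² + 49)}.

Using frequency shift: L⁻¹{(s-a)/((s-a)² + b²)} = e^(at)cos(bt). Here a=10, b=7

Final answer: e^(10t)·cos(7t)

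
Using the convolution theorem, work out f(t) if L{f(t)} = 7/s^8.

7/s^8 = (7/s)·(1/s^7) = L{7}·L{t^6/720}. By convolution, f(t) = 7*t^6/720 = ∫₀ᵗ 7·τ^6/720 dτ = 7·t^7/5040

Final answer: 7·t^7/5040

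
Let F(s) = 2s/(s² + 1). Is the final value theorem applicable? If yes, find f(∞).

The final value theorem requires all poles of sF(s) in the left half-plane. sF(s) = 2s²/(s² + 1) has poles at s = ±1i (imaginary axis). Theorem does NOT apply (oscillatory system).

Final answer: Not applicable (oscillatory)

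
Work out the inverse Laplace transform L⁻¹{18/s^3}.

L⁻¹{n!/s^(n+1)} = t^n with n=2. So L⁻¹{2/s^3} = t^2, and L⁻¹{18/s^3} = (18/2)·t^2 = 9·t^2

Final answer: 9·t^2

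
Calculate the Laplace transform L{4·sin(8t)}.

L{sin(ωt)} = ω/(s² + ω²), so L{sin(8t)} = 8/(s² + 64). Then L{4·sin(8t)} = 4·8/(s² + 64) = 32/(s² + 64)

Final answer: 32/(s² + 64)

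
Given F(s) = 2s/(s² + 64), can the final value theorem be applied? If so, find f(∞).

The final value theorem requires all poles of sF(s) in the left half-plane. sF(s) = 2s²/(s² + 64) has poles at s = ±8i (imaginary axis). Theorem does NOT apply (oscillatory system).

Final answer: Not applicable (oscillatory)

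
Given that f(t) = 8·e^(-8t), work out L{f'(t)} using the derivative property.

f(0) = 8, F(s) = 8/(s+8). L{f'(t)} = s·F(s) - f(0) = 8s/(s+8) - 8 = (8s - 8(s+8))/(s+8) = -64/(s+8)

Final answer: -64/(s+8)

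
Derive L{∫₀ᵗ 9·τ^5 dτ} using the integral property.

L{∫₀ᵗ f(τ)dτ} = F(s)/s with f(t) = 9t^5. F(s) = 1080/s^6, so L{∫₀ᵗ 9·τ^5 dτ} = (1080/s^6)/s = 1080/s^7. (Check: ∫₀ᵗ 9·τ^5 dτ = 9t^6/6.)

Final answer: 1080/s^7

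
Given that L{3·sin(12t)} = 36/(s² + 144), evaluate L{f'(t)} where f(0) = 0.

L{f'(t)} = s·F(s) - f(0) = s·36/(s² + 144) - 0 = 36s/(s² + 144)

Final answer: 36s/(s² + 144)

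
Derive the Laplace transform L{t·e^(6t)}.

L{t^n·e^(at)} = n!/(s-a)^(n+1), so L{t·e^(6t)} = 1/(s-6)^2

Final answer: 1/(s-6)^2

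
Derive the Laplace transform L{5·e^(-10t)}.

L{e^(at)} = 1/(s-a), so L{e^(-10t)} = 1/(s+10). Then L{5·e^(-10t)} = 5/(s+10)

Final answer: 5/(s+10)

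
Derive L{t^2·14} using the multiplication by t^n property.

L{14} = 14/s. d^1/ds^1[1/s] = -1/s². d^2/ds^2[1/s] = 2/s^3. So L{t^2} = (-1)^{2}·2/s^3 = 2/s^3. Then L{t^2·14} = 14·2/s^3 = 28/s^3

Final answer: 28/s^3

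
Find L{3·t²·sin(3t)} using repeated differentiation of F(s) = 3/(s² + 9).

F(s) = 3/(s² + 9). F'(s) = -6s/(s² + 9)². F''(s) = -6(9 - 3s²)/(s² + 9)³ = (18s² - 54)/(s² + 9)³. So L{t²·sin(3t)} = (-1)² F''(s) = (18s² - 54)/(s² + 9)³. Then L{3·t²·sin(3t)} = 3·(18s² - 54)/(s² + 9)³ = (54s² - 162)/(s² + 9)³

Final answer: (54s² - 162)/(s² + 9)³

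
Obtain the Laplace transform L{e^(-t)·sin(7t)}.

L{e^(at)·sin(ωt)} = ω/((s-a)² + ω²), so L{e^(-t)·sin(7t)} = 7/((s+1)² + 49)

Final answer: 7/((s+1)² + 49)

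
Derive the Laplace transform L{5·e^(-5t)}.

L{e^(at)} = 1/(s-a), so L{e^(-5t)} = 1/(s+5). Then L{5·e^(-5t)} = 5/(s+5)

Final answer: 5/(s+5)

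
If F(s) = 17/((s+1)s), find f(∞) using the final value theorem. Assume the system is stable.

f(∞) = lim_{s→0} sF(s) = lim_{s→0} 17/(s+1) = 17

Final answer: 17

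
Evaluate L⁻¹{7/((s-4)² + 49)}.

Form: b/((s-a)² + b²) → e^(at)sin(bt). With a=4, b=7

Final answer: e^(4t)·sin(7t)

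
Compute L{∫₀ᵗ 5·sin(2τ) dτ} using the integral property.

L{∫₀ᵗ f(τ)dτ} = F(s)/s with F(s) = 10/(s² + 4), so the result is (10/(s² + 4))/s = 10/(s(s² + 4))

Final answer: 10/(s(s² + 4))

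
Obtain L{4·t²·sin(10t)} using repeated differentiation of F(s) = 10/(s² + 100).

F(s) = 10/(s² + 100). F'(s) = -20s/(s² + 100)². F''(s) = -20(100 - 3s²)/(s² + 100)³ = (60s² - 2000)/(s² + 100)³. So L{t²·sin(10t)} = (-1)² F''(s) = (60s² - 2000)/(s² + 100)³. Then L{4·t²·sin(10t)} = 4·(60s² - 2000)/(s² + 100)³ = (240s² - 8000)/(s² + 100)³

Final answer: (240s² - 8000)/(s² + 100)³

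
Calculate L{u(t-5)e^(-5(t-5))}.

u(t-a)f(t-a) with f(t)=e^(-5t). L{e^(-5t)} = 1/(s+5). By time shift: e^(-5s)/(s+5)

Final answer: e^(-5s)/(s+5)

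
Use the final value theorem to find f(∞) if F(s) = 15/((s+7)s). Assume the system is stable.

f(∞) = lim_{s→0} sF(s) = lim_{s→0} 15/(s+7) = 15/7

Final answer: 15/7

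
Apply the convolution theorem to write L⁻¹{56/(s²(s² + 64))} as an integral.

56/(s²(s² + 64)) = (1/s²)·(56/(s² + 64)) = L{t}·L{7·sin(8t)}. So f(t) = t*(7·sin(8t)) = ∫₀ᵗ 7τ·sin(8(t-τ)) dτ

Final answer: ∫₀ᵗ 7τ·sin(8(t-τ)) dτ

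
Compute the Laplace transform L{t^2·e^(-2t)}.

L{t^n·e^(at)} = n!/(s-a)^(n+1), so L{t^2·e^(-2t)} = 2/(s+2)^3

Final answer: 2/(s+2)^3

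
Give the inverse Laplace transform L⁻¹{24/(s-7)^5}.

L⁻¹{n!/(s-a)^(n+1)} = t^n·e^(at), so L⁻¹{24/(s-7)^5} = t^4·e^(7t)

Final answer: t^4·e^(7t)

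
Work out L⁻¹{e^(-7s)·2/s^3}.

L⁻¹{2/s^3} = t^2. By the time shift theorem, L⁻¹{e^(-as)F(s)} = u(t-a)f(t-a) with a=7, so L⁻¹{e^(-7s)·2/s^3} = u(t-7)·(t-7)^2

Final answer: u(t-7)·(t-7)^2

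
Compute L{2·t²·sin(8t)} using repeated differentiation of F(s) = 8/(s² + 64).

F(s) = 8/(s² + 64). F'(s) = -16s/(s² + 64)². F''(s) = -16(64 - 3s²)/(s² + 64)³ = (48s² - 1024)/(s² + 64)³. So L{t²·sin(8t)} = (-1)² F''(s) = (48s² - 1024)/(s² + 64)³. Then L{2·t²·sin(8t)} = 2·(48s² - 1024)/(s² + 64)³ = (96s² - 2048)/(s² + 64)³

Final answer: (96s² - 2048)/(s² + 64)³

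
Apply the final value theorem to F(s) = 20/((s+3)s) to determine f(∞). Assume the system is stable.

f(∞) = lim_{s→0} sF(s) = lim_{s→0} 20/(s+3) = 20/3

Final answer: 20/3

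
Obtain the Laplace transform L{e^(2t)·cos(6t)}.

L{e^(at)·cos(ωt)} = (s-a)/((s-a)² + ω²), so L{e^(2t)·cos(6t)} = (s-2)/((s-2)² + 36)

Final answer: (s-2)/((s-2)² + 36)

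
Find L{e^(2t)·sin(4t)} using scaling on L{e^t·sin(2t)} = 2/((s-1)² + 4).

Scaling with a=2: L{e^(2t)·sin(4t)} = (1/2) · 2/((s/2-1)² + 4). Simplifying: 4/((s-2)² + 16)

Final answer: 4/((s-2)² + 16)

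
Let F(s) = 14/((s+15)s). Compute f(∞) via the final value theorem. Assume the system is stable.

f(∞) = lim_{s→0} sF(s) = lim_{s→0} 14/(s+15) = 14/15

Final answer: 14/15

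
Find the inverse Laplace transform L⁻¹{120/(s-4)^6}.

L⁻¹{n!/(s-a)^(n+1)} = t^n·e^(at), so L⁻¹{120/(s-4)^6} = t^5·e^(4t)

Final answer: t^5·e^(4t)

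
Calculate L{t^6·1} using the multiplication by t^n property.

L{1} = 1/s. d^1/ds^1[1/s] = -1/s². d^2/ds^2[1/s] = 2/s^3. d^3/ds^3[1/s] = -6/s^4. d^4/ds^4[1/s] = 24/s^5. d^5/ds^5[1/s] = -120/s^6. d^6/ds^6[1/s] = 720/s^7. So L{t^6} = (-1)^{6}·720/s^7 = 720/s^7

Final answer: 720/s^7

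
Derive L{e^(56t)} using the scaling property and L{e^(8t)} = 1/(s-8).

Using L{f(at)} = (1/a)F(s/a) with a=7 and f(t) = e^(8t): L{e^(56t)} = (1/7) · 1/((s/7)-8) = (1/7) · 7/(s-56) = 1/(s-56)

Final answer: 1/(s-56)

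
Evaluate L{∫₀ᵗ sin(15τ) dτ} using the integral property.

L{∫₀ᵗ f(τ)dτ} = F(s)/s with F(s) = 15/(s² + 225), so the result is (15/(s² + 225))/s = 15/(s(s² + 225))

Final answer: 15/(s(s² + 225))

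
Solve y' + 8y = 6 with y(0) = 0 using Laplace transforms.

sY + 8Y = 6/s. Y = 6/(s(s+8)). Partial fractions: Y = 3/4/s - 3/4/(s+8)

Final answer: y(t) = 3/4(1 - e^(-8t))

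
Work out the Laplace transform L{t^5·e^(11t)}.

L{t^n·e^(at)} = n!/(s-a)^(n+1), so L{t^5·e^(11t)} = 120/(s-11)^6

Final answer: 120/(s-11)^6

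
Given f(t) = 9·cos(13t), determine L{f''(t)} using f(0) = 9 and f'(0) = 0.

F(s) = 9s/(s² + 169). L{f''(t)} = s²F(s) - sf(0) - f'(0) = 9s³/(s² + 169) - 9s = (9s³ - 9s(s² + 169))/(s² + 169) = -1521s/(s² + 169)

Final answer: -1521s/(s² + 169)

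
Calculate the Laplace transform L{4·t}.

L{t^n} = n!/s^(n+1), so L{t} = 1/s^2. Then L{4·t} = 4·1/s^2 = 4/s^2

Final answer: 4/s^2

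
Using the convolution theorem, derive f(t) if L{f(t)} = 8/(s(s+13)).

8/(s(s+13)) = (8/s)·(1/(s+13)) = L{8}·L{e^(-13t)}. By convolution, f(t) = 8*e^(-13t) = ∫₀ᵗ 8·e^(-13τ) dτ = 8·(1 - e^(-13t))/13

Final answer: 8·(1 - e^(-13t))/13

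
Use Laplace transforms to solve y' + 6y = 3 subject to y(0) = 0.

sY + 6Y = 3/s. Y = 3/(s(s+6)). Partial fractions: Y = 1/2/s - 1/2/(s+6)

Final answer: y(t) = 1/2(1 - e^(-6t))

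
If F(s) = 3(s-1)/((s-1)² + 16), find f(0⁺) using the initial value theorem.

f(0⁺) = lim_{s→∞} sF(s) = lim_{s→∞} 3s(s-1)/((s-1)² + 16) = 3

Final answer: 3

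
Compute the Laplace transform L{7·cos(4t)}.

L{cos(ωt)} = s/(s² + ω²), so L{cos(4t)} = s/(s² + 16). Then L{7·cos(4t)} = 7·s/(s² + 16) = 7s/(s² + 16)

Final answer: 7s/(s² + 16)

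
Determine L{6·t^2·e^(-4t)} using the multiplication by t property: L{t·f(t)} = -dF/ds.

Using L{t^n·e^(at)} = n!/(s-a)^(n+1), L{t^2·e^(-4t)} = 2/(s+4)^3, so L{6·t^2·e^(-4t)} = 6·2/(s+4)^3 = 12/(s+4)^3

Final answer: 12/(s+4)^3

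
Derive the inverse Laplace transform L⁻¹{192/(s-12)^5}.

L⁻¹{n!/(s-a)^(n+1)} = t^n·e^(at) with n=4, a=12. So L⁻¹{24/(s-12)^5} = t^4·e^(12t), and L⁻¹{192/(s-12)^5} = (192/24)·t^4·e^(12t) = 8·t^4·e^(12t)

Final answer: 8·t^4·e^(12t)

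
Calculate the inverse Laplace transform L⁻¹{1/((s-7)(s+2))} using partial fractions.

Decompose: A/(s-7) + B/(s+2). A = 1/9, B = -1/9. f(t) = (e^(7t) - e^(-2t))/9

Final answer: (e^(7t) - e^(-2t))/9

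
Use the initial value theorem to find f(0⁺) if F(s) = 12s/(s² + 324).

f(0⁺) = lim_{s→∞} s·12s/(s² + 324) = lim_{s→∞} 12s²/(s² + 324) = 12

Final answer: 12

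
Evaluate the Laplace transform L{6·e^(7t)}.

L{e^(at)} = 1/(s-a), so L{e^(7t)} = 1/(s-7). Then L{6·e^(7t)} = 6/(s-7)

Final answer: 6/(s-7)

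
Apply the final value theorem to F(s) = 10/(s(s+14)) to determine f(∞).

f(∞) = lim_{s→0} s·10/(s(s+14)) = lim_{s→0} 10/(s+14) = 10/14 = 5/7

Final answer: 5/7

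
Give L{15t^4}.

L{t^n} = n!/s^(n+1). So L{15t^4} = 15·4!/s^5 = 360/s^5

Final answer: 360/s^5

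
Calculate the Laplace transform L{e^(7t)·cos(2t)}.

L{e^(at)·cos(ωt)} = (s-a)/((s-a)² + ω²), so L{e^(7t)·cos(2t)} = (s-7)/((s-7)² + 4)

Final answer: (s-7)/((s-7)² + 4)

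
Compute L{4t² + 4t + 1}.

L{4t² + 4t + 1} = 4·2/s³ + 4/s² + 1/s = 8/s³ + 4/s² + 1/s

Final answer: 8/s³ + 4/s² + 1/s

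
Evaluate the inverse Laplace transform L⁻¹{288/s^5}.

L⁻¹{n!/s^(n+1)} = t^n with n=4. So L⁻¹{24/s^5} = t^4, and L⁻¹{288/s^5} = (288/24)·t^4 = 12·t^4

Final answer: 12·t^4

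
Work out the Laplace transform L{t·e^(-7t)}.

L{t^n·e^(at)} = n!/(s-a)^(n+1), so L{t·e^(-7t)} = 1/(s+7)^2

Final answer: 1/(s+7)^2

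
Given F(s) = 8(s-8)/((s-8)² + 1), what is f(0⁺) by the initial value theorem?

f(0⁺) = lim_{s→∞} sF(s) = lim_{s→∞} 8s(s-8)/((s-8)² + 1) = 8

Final answer: 8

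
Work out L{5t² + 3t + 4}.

L{5t² + 3t + 4} = 5·2/s³ + 3/s² + 4/s = 10/s³ + 3/s² + 4/s

Final answer: 10/s³ + 3/s² + 4/s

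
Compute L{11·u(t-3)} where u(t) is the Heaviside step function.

L{u(t-a)} = e^(-as)/s. Here a=3, so L{u(t-3)} = e^(-3s)/s, and L{11·u(t-3)} = 11·e^(-3s)/s

Final answer: 11·e^(-3s)/s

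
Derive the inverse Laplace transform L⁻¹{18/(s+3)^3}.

L⁻¹{n!/(s-a)^(n+1)} = t^n·e^(at) with n=2, a=-3. So L⁻¹{2/(s+3)^3} = t^2·e^(-3t), and L⁻¹{18/(s+3)^3} = (18/2)·t^2·e^(-3t) = 9·t^2·e^(-3t)

Final answer: 9·t^2·e^(-3t)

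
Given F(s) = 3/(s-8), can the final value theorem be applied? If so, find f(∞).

sF(s) = 3s/(s-8) has a pole at s = 8 in the right half-plane. Theorem does NOT apply (unstable system; f(t) = 3·e^(8t) grows without bound).

Final answer: Not applicable (unstable)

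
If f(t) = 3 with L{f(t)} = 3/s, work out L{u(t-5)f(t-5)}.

Time shift theorem: L{u(t-a)f(t-a)} = e^(-as)F(s). Here a=5, F(s) = 3/s, so L{u(t-5)f(t-5)} = e^(-5s)·3/s

Final answer: e^(-5s)·3/s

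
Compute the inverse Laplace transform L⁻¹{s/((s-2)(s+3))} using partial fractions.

Using partial fractions, f(t) = (2e^(2t) + 3e^(-3t))/5

Final answer: (2e^(2t) + 3e^(-3t))/5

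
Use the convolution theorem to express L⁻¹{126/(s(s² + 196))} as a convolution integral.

126/(s(s² + 196)) = (1/s)·(126/(s² + 196)) = L{1}·L{9·sin(14t)}. So f(t) = 1*(9·sin(14t)) = ∫₀ᵗ 9·sin(14τ) dτ

Final answer: ∫₀ᵗ 9·sin(14τ) dτ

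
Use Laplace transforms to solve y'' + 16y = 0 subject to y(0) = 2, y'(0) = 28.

L{y''} + 16L{y} = 0. s²Y - 2s - 28 + 16Y = 0. Y(s² + 16) = 2s + 28. Y = (2s + 28)/(s² + 16). Inverting: y(t) = 2cos(4t) + 7sin(4t)

Final answer: y(t) = 2cos(4t) + 7sin(4t)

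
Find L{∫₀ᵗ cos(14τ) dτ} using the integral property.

L{∫₀ᵗ f(τ)dτ} = F(s)/s with F(s) = s/(s² + 196), so the result is (s/(s² + 196))/s = 1/(s² + 196)

Final answer: 1/(s² + 196)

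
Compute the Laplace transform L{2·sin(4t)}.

L{sin(ωt)} = ω/(s² + ω²), so L{sin(4t)} = 4/(s² + 16). Then L{2·sin(4t)} = 2·4/(s² + 16) = 8/(s² + 16)

Final answer: 8/(s² + 16)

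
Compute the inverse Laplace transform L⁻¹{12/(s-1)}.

L⁻¹{1/(s-a)} = e^(at), so L⁻¹{1/(s-1)} = e^t, and L⁻¹{12/(s-1)} = 12·e^t

Final answer: 12·e^t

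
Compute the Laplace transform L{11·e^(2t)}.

L{e^(at)} = 1/(s-a), so L{e^(2t)} = 1/(s-2). Then L{11·e^(2t)} = 11/(s-2)

Final answer: 11/(s-2)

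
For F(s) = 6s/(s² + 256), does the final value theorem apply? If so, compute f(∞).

The final value theorem requires all poles of sF(s) in the left half-plane. sF(s) = 6s²/(s² + 256) has poles at s = ±16i (imaginary axis). Theorem does NOT apply (oscillatory system).

Final answer: Not applicable (oscillatory)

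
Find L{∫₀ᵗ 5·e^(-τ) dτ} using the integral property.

L{∫₀ᵗ f(τ)dτ} = F(s)/s with F(s) = 5/(s+1), so L{∫₀ᵗ 5·e^(-τ) dτ} = 5/(s(s+1))

Final answer: 5/(s(s+1))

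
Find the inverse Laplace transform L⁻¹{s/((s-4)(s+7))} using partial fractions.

Using partial fractions, f(t) = (4e^(4t) + 7e^(-7t))/11

Final answer: (4e^(4t) + 7e^(-7t))/11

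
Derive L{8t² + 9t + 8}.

L{8t² + 9t + 8} = 8·2/s³ + 9/s² + 8/s = 16/s³ + 9/s² + 8/s

Final answer: 16/s³ + 9/s² + 8/s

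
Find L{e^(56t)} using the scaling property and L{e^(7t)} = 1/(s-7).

Using L{f(at)} = (1/a)F(s/a) with a=8 and f(t) = e^(7t): L{e^(56t)} = (1/8) · 1/((s/8)-7) = (1/8) · 8/(s-56) = 1/(s-56)

Final answer: 1/(s-56)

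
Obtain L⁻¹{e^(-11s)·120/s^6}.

L⁻¹{120/s^6} = t^5. By the time shift theorem, L⁻¹{e^(-as)F(s)} = u(t-a)f(t-a) with a=11, so L⁻¹{e^(-11s)·120/s^6} = u(t-11)·(t-11)^5

Final answer: u(t-11)·(t-11)^5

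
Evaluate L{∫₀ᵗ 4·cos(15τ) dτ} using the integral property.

L{∫₀ᵗ f(τ)dτ} = F(s)/s with F(s) = 4s/(s² + 225), so the result is (4s/(s² + 225))/s = 4/(s² + 225)

Final answer: 4/(s² + 225)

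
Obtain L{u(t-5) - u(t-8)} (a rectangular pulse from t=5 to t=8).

L{u(t-a)} = e^(-as)/s. L{u(t-5) - u(t-8)} = (e^(-5s) - e^(-8s))/s

Final answer: (e^(-5s) - e^(-8s))/s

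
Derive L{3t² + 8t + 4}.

L{3t² + 8t + 4} = 3·2/s³ + 8/s² + 4/s = 6/s³ + 8/s² + 4/s

Final answer: 6/s³ + 8/s² + 4/s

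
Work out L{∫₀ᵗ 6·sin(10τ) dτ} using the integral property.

L{∫₀ᵗ f(τ)dτ} = F(s)/s with F(s) = 60/(s² + 100), so the result is (60/(s² + 100))/s = 60/(s(s² + 100))

Final answer: 60/(s(s² + 100))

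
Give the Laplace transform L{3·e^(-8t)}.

L{e^(at)} = 1/(s-a), so L{e^(-8t)} = 1/(s+8). Then L{3·e^(-8t)} = 3/(s+8)

Final answer: 3/(s+8)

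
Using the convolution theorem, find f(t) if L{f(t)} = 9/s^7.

9/s^7 = (9/s)·(1/s^6) = L{9}·L{t^5/120}. By convolution, f(t) = 9*t^5/120 = ∫₀ᵗ 9·τ^5/120 dτ = 9·t^6/720

Final answer: 9·t^6/720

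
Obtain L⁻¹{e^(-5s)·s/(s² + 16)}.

L⁻¹{s/(s² + 16)} = cos(4t). By the time shift theorem, L⁻¹{e^(-as)F(s)} = u(t-a)f(t-a) with a=5, so L⁻¹{e^(-5s)·s/(s² + 16)} = u(t-5)·cos(4(t-5))

Final answer: u(t-5)·cos(4(t-5))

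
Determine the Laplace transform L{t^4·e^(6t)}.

L{t^n·e^(at)} = n!/(s-a)^(n+1), so L{t^4·e^(6t)} = 24/(s-6)^5

Final answer: 24/(s-6)^5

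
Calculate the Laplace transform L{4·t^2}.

L{t^n} = n!/s^(n+1), so L{t^2} = 2/s^3. Then L{4·t^2} = 4·2/s^3 = 8/s^3

Final answer: 8/s^3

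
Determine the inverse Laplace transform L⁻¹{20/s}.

L⁻¹{c/s} = c, so L⁻¹{20/s} = 20

Final answer: 20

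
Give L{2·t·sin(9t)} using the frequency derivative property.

L{sin(9t)} = 9/(s² + 81). By L{t·f(t)} = -F'(s): -d/ds[9/(s² + 81)] = -(9)·(-2s)/(s² + 81)² = 18s/(s² + 81)². Then L{2·t·sin(9t)} = 2·18s/(s² + 81)² = 36s/(s² + 81)²

Final answer: 36s/(s² + 81)²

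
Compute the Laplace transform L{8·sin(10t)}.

L{sin(ωt)} = ω/(s² + ω²), so L{sin(10t)} = 10/(s² + 100). Then L{8·sin(10t)} = 8·10/(s² + 100) = 80/(s² + 100)

Final answer: 80/(s² + 100)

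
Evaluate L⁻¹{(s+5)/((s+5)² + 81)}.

Using frequency shift: L⁻¹{(s-a)/((s-a)² + b²)} = e^(at)cos(bt). Here a=-5, b=9

Final answer: e^(-5t)·cos(9t)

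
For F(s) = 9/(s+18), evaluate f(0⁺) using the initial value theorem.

f(0⁺) = lim_{s→∞} s·9/(s+18) = lim_{s→∞} 9s/(s+18) = 9

Final answer: 9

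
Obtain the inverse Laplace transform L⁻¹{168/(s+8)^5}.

L⁻¹{n!/(s-a)^(n+1)} = t^n·e^(at) with n=4, a=-8. So L⁻¹{24/(s+8)^5} = t^4·e^(-8t), and L⁻¹{168/(s+8)^5} = (168/24)·t^4·e^(-8t) = 7·t^4·e^(-8t)

Final answer: 7·t^4·e^(-8t)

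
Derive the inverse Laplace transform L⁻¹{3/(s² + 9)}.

L⁻¹{3/(s² + 9)} = sin(3t)

Final answer: sin(3t)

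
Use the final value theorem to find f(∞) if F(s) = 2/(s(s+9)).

f(∞) = lim_{s→0} s·2/(s(s+9)) = lim_{s→0} 2/(s+9) = 2/9 = 2/9

Final answer: 2/9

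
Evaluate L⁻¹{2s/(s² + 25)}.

This is the form c·s/(s² + a²) with a = 5, c = 2. L⁻¹ = 2·cos(5t)

Final answer: 2·cos(5t)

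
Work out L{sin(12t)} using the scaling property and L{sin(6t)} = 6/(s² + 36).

Using L{f(at)} = (1/a)F(s/a) with a=2: L{sin(12t)} = (1/2) · 6/((s/2)² + 36) = (1/2) · 6·4/(s² + 144) = 12/(s² + 144)

Final answer: 12/(s² + 144)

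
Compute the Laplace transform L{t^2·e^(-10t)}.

L{t^n·e^(at)} = n!/(s-a)^(n+1), so L{t^2·e^(-10t)} = 2/(s+10)^3

Final answer: 2/(s+10)^3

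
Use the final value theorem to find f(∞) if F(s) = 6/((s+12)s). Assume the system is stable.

f(∞) = lim_{s→0} sF(s) = lim_{s→0} 6/(s+12) = 1/2

Final answer: 1/2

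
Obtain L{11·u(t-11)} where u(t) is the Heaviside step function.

L{u(t-a)} = e^(-as)/s. Here a=11, so L{u(t-11)} = e^(-11s)/s, and L{11·u(t-11)} = 11·e^(-11s)/s

Final answer: 11·e^(-11s)/s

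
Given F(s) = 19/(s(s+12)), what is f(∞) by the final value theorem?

f(∞) = lim_{s→0} s·19/(s(s+12)) = lim_{s→0} 19/(s+12) = 19/12 = 19/12

Final answer: 19/12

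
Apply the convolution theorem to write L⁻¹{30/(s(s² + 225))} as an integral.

30/(s(s² + 225)) = (1/s)·(30/(s² + 225)) = L{1}·L{2·sin(15t)}. So f(t) = 1*(2·sin(15t)) = ∫₀ᵗ 2·sin(15τ) dτ

Final answer: ∫₀ᵗ 2·sin(15τ) dτ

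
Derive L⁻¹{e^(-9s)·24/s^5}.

L⁻¹{24/s^5} = t^4. By the time shift theorem, L⁻¹{e^(-as)F(s)} = u(t-a)f(t-a) with a=9, so L⁻¹{e^(-9s)·24/s^5} = u(t-9)·(t-9)^4

Final answer: u(t-9)·(t-9)^4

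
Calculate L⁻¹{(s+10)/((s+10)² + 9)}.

Using frequency shift: L⁻¹{(s-a)/((s-a)² + b²)} = e^(at)cos(bt). Here a=-10, b=3

Final answer: e^(-10t)·cos(3t)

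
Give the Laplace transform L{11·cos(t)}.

L{cos(ωt)} = s/(s² + ω²), so L{cos(t)} = s/(s² + 1). Then L{11·cos(t)} = 11·s/(s² + 1) = 11s/(s² + 1)

Final answer: 11s/(s² + 1)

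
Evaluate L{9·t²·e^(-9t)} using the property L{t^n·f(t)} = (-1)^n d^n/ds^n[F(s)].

L{e^(-9t)} = 1/(s+9). d/ds[1/(s+9)] = -1/(s+9)². d²/ds²[1/(s+9)] = 2/(s+9)³. So L{t²·e^(-9t)} = (-1)² · 2/(s+9)³ = 2/(s+9)³. Then L{9·t²·e^(-9t)} = 9·2/(s+9)³ = 18/(s+9)³

Final answer: 18/(s+9)³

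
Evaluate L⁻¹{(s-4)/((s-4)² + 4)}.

Using frequency shift: L⁻¹{(s-a)/((s-a)² + b²)} = e^(at)cos(bt). Here a=4, b=2

Final answer: e^(4t)·cos(2t)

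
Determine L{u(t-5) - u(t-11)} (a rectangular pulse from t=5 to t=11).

L{u(t-a)} = e^(-as)/s. L{u(t-5) - u(t-11)} = (e^(-5s) - e^(-11s))/s

Final answer: (e^(-5s) - e^(-11s))/s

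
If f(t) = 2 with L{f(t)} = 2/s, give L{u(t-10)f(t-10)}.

Time shift theorem: L{u(t-a)f(t-a)} = e^(-as)F(s). Here a=10, F(s) = 2/s, so L{u(t-10)f(t-10)} = e^(-10s)·2/s

Final answer: e^(-10s)·2/s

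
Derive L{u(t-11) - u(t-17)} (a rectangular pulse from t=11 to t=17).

L{u(t-a)} = e^(-as)/s. L{u(t-11) - u(t-17)} = (e^(-11s) - e^(-17s))/s

Final answer: (e^(-11s) - e^(-17s))/s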